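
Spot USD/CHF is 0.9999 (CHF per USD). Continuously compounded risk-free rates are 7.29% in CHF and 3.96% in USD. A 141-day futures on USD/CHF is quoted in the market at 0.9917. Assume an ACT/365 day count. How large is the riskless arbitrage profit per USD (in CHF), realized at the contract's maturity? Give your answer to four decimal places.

Fair futures: F* = S·e^(carry·T), with carry = (r_CHF − r_USD) = 0.0729 − 0.0396 = 0.0333
F* = 0.9999 · e^(0.0333 × 141/365) = 0.9999 · e^0.012864 = 0.9999 × 1.012947 = 1.0128
Market 0.9917 < fair 1.0128: forward underpriced → reverse cash-and-carry (short spot, go long the forward).
At maturity, profit = |F_mkt − F*| = |0.9917 − 1.0128| = 0.0211 per USD (in CHF)

0.0211 per USD (in CHF)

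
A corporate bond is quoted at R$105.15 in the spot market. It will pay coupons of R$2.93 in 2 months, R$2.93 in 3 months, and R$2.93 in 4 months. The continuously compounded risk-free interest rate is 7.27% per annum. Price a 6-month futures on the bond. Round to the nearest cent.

PV(coupons) I = 2.93·e^(−0.0727·2/12) + 2.93·e^(−0.0727·3/12) + 2.93·e^(−0.0727·4/12)
I = 2.8947 + 2.8772 + 2.8598 = 8.6317
F = (S − I)·e^(rT) = (105.15 − 8.6317) · e^(0.0727·6/12)
= 96.5183 · e^0.036350 = 96.5183 × 1.037019 = R$100.09

R$100.09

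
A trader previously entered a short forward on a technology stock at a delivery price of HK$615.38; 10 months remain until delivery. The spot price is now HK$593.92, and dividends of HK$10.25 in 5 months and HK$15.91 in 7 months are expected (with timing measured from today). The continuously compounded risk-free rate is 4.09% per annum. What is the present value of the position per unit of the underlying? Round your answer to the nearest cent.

PV(remaining dividends) I = 10.25·e^(−0.0409·5/12) + 15.91·e^(−0.0409·7/12) = 25.6117
Current forward F = (S − I)·e^(rT) = (593.92 − 25.6117)·e^(0.0409·10/12) = 568.3083 × 1.034671 = 588.0121
Value (long) = (F − K)·e^(−rT) = (588.0121 − 615.38) × 0.966491 = -26.4508
Short position value = −(long value) = HK$26.45

HK$26.45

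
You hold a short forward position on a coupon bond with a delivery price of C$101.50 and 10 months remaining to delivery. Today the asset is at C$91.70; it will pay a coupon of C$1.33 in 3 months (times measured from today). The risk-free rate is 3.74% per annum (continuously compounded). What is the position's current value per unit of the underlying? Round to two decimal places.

PV(remaining coupons) I = 1.33·e^(−0.0374·3/12) = 1.3176
Current forward F = (S − I)·e^(rT) = (91.70 − 1.3176)·e^(0.0374·10/12) = 90.3824 × 1.031657 = 93.2436
Value (long) = (F − K)·e^(−rT) = (93.2436 − 101.50) × 0.969314 = -8.0030
Short position value = −(long value) = C$8.00

C$8.00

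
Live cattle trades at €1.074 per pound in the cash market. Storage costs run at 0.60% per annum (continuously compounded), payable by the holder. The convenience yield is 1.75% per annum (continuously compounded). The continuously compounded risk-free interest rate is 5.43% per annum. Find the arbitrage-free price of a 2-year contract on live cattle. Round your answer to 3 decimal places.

Net carry = r + u − y = 0.0543 + 0.0060 − 0.0175 = 0.0428
F = S·e^((r+u−y)T) = 1.074 · e^(0.0428 × 2) = 1.074 · e^0.085600
= 1.074 × 1.089370 = €1.170 per pound

€1.170 per pound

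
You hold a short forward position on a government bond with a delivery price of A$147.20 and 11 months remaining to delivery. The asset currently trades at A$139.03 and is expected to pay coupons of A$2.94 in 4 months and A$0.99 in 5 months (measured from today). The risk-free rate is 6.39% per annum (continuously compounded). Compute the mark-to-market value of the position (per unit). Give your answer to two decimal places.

PV(remaining coupons) I = 2.94·e^(−0.0639·4/12) + 0.99·e^(−0.0639·5/12) = 3.8420
Current forward F = (S − I)·e^(rT) = (139.03 − 3.8420)·e^(0.0639·11/12) = 135.1880 × 1.060325 = 143.3432
Value (long) = (F − K)·e^(−rT) = (143.3432 − 147.20) × 0.943108 = -3.6374
Short position value = −(long value) = A$3.64

A$3.64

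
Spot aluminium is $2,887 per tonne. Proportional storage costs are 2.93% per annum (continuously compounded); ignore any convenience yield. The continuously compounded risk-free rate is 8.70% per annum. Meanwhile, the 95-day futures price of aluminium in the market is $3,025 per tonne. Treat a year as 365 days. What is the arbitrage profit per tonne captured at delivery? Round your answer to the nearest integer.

$49 per tonne

Fair futures: F* = S·e^(carry·T), with carry = (r + u) = 0.0870 + 0.0293 = 0.1163
F* = 2887 · e^(0.1163 × 95/365) = 2887 · e^0.030270 = 2887 × 1.030733 = $2975.7262
Market $3025 > fair $2975.7262: forward overpriced → cash-and-carry (buy spot, short the forward).
At maturity, profit = |F_mkt − F*| = |3025 − 2975.7262| = $49 per tonne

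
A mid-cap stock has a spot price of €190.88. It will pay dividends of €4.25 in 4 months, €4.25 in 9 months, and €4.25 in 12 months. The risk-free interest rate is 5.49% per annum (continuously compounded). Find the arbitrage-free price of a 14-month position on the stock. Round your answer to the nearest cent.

PV(dividends) I = 4.25·e^(−0.0549·4/12) + 4.25·e^(−0.0549·9/12) + 4.25·e^(−0.0549·12/12)
I = 4.1729 + 4.0786 + 4.0230 = 12.2745
F = (S − I)·e^(rT) = (190.88 − 12.2745) · e^(0.0549·14/12)
= 178.6055 · e^0.064050 = 178.6055 × 1.066146 = €190.42

€190.42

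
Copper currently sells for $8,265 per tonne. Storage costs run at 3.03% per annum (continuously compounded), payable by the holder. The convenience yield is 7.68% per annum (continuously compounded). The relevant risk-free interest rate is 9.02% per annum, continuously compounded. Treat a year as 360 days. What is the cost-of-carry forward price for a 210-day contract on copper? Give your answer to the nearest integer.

Net carry = r + u − y = 0.0902 + 0.0303 − 0.0768 = 0.0437
F = S·e^((r+u−y)T) = 8265 · e^(0.0437 × 210/360) = 8265 · e^0.025492
= 8265 × 1.025820 = $8,478 per tonne

$8,478 per tonne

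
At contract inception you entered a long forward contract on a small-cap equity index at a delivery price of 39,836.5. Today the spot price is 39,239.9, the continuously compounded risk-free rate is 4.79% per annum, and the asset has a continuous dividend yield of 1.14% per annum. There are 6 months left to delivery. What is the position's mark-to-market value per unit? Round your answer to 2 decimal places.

Current fair forward for the remaining 6 months: F = S·e^((r − q)·T), (r − q) = 0.0479 − 0.0114 = 0.0365
F = 39239.9 · e^(0.0365 × 6/12) = 39239.9 × 1.01841755 = 39962.6028
Value of long forward = (F − K)·e^(−rT) = (39962.6028 − 39836.5) · e^(−0.0479·6/12)
= 126.1028 × 0.97633453 = 123.12

123.12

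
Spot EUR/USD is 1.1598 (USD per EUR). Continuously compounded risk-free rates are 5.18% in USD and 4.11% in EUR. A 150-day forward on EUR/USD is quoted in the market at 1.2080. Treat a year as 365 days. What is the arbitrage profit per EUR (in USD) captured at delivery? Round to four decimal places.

Fair forward: F* = S·e^(carry·T), with carry = (r_USD − r_EUR) = 0.0518 − 0.0411 = 0.0107
F* = 1.1598 · e^(0.0107 × 150/365) = 1.1598 · e^0.004397 = 1.1598 × 1.004407 = 1.1649
Market 1.2080 > fair 1.1649: forward overpriced → cash-and-carry (buy spot, short the forward).
At maturity, profit = |F_mkt − F*| = |1.2080 − 1.1649| = 0.0431 per EUR (in USD)

0.0431 per EUR (in USD)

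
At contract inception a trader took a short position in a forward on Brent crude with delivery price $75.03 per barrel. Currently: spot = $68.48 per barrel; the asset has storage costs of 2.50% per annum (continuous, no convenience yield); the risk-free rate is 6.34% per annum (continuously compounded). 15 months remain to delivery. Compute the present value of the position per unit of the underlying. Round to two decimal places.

-$1.34 per barrel

Current fair forward for the remaining 15 months: F = S·e^((r + u)·T), (r + u) = 0.0634 + 0.0250 = 0.0884
F = 68.48 · e^(0.0884 × 15/12) = 68.48 × 1.116836 = 76.4809
Value of long forward = (F − K)·e^(−rT) = (76.4809 − 75.03) · e^(−0.0634·15/12)
= 1.4509 × 0.923809 = 1.34
Short position value = −(long value) = -$1.34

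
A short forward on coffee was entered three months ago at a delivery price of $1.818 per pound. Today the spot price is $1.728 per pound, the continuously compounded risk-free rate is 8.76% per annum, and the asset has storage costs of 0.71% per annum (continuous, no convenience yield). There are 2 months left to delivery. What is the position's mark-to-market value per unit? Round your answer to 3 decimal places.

$0.062 per pound

Current fair forward for the remaining 2 months: F = S·e^((r + u)·T), (r + u) = 0.0876 + 0.0071 = 0.0947
F = 1.728 · e^(0.0947 × 2/12) = 1.728 × 1.015909 = 1.7555
Value of long forward = (F − K)·e^(−rT) = (1.7555 − 1.818) · e^(−0.0876·2/12)
= -0.0625 × 0.985506 = -0.062
Short position value = −(long value) = $0.062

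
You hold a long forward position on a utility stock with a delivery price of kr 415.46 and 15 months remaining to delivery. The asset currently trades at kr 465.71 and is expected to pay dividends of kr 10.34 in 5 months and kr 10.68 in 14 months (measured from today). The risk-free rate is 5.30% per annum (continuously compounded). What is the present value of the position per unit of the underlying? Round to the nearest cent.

kr 56.73

PV(remaining dividends) I = 10.34·e^(−0.0530·5/12) + 10.68·e^(−0.0530·14/12) = 20.1538
Current forward F = (S − I)·e^(rT) = (465.71 − 20.1538)·e^(0.0530·15/12) = 445.5562 × 1.068494 = 476.0741
Value (long) = (F − K)·e^(−rT) = (476.0741 − 415.46) × 0.935897 = 56.7286
Value = kr 56.73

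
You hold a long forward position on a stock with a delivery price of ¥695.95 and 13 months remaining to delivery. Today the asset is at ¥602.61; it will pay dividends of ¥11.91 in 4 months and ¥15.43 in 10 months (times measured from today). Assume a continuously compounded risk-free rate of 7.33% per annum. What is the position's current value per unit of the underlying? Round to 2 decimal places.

-¥66.35

PV(remaining dividends) I = 11.91·e^(−0.0733·4/12) + 15.43·e^(−0.0733·10/12) = 26.1382
Current forward F = (S − I)·e^(rT) = (602.61 − 26.1382)·e^(0.0733·13/12) = 576.4718 × 1.082646 = 624.1149
Value (long) = (F − K)·e^(−rT) = (624.1149 − 695.95) × 0.923663 = -66.3514
Value = -¥66.35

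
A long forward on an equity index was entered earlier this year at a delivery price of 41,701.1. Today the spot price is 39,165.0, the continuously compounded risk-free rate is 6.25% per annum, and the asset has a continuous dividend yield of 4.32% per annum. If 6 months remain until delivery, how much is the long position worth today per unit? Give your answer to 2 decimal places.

-2089.99

Current fair forward for the remaining 6 months: F = S·e^((r − q)·T), (r − q) = 0.0625 − 0.0432 = 0.0193
F = 39165.0 · e^(0.0193 × 6/12) = 39165.0 × 1.00969671 = 39544.7716
Value of long forward = (F − K)·e^(−rT) = (39544.7716 − 41701.1) · e^(−0.0625·6/12)
= -2156.3284 × 0.96923323 = -2089.99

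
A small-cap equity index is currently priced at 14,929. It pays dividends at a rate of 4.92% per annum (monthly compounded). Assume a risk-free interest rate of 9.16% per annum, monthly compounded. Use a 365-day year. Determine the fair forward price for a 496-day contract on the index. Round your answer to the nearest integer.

F = S · (1+r/12)^(12T) / (1+q/12)^(12T)
= 14929 × 1.132019 / 1.068998 = 14929 × 1.058953
F = 15,809

15,809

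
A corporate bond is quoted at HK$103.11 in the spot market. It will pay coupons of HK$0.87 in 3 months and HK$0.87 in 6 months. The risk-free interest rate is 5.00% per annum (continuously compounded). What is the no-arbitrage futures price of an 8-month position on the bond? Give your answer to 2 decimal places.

PV(coupons) I = 0.87·e^(−0.0500·3/12) + 0.87·e^(−0.0500·6/12)
I = 0.8592 + 0.8485 = 1.7077
F = (S − I)·e^(rT) = (103.11 − 1.7077) · e^(0.0500·8/12)
= 101.4023 · e^0.033333 = 101.4023 × 1.033895 = HK$104.84

HK$104.84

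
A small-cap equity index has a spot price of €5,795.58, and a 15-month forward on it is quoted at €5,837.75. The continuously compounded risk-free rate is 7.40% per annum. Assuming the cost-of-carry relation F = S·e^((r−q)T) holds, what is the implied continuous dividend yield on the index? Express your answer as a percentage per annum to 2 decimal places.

From F = S·e^((r−q)T): (r − q) = ln(F/S)/T
ln(5837.75/5795.58) = ln(1.007276) = 0.007250
(r − q) = 0.007250 / (15/12) = 0.005800
q = r − ln(F/S)/T = 0.0740 − 0.005800 = 0.068200
q = 6.82%

6.82%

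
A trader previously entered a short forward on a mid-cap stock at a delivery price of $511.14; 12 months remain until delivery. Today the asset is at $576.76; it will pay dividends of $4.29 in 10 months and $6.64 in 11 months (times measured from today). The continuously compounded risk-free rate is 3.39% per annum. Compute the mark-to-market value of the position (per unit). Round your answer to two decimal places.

PV(remaining dividends) I = 4.29·e^(−0.0339·10/12) + 6.64·e^(−0.0339·11/12) = 10.6073
Current forward F = (S − I)·e^(rT) = (576.76 − 10.6073)·e^(0.0339·12/12) = 566.1527 × 1.034481 = 585.6742
Value (long) = (F − K)·e^(−rT) = (585.6742 − 511.14) × 0.966668 = 72.0498
Short position value = −(long value) = -$72.05

-$72.05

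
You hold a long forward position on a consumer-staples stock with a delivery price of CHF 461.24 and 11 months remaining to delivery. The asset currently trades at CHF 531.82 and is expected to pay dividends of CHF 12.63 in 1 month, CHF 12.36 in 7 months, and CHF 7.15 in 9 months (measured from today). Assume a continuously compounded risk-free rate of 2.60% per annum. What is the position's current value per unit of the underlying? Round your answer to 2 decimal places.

CHF 49.65

PV(remaining dividends) I = 12.63·e^(−0.0260·1/12) + 12.36·e^(−0.0260·7/12) + 7.15·e^(−0.0260·9/12) = 31.7885
Current forward F = (S − I)·e^(rT) = (531.82 − 31.7885)·e^(0.0260·11/12) = 500.0315 × 1.024120 = 512.0923
Value (long) = (F − K)·e^(−rT) = (512.0923 − 461.24) × 0.976448 = 49.6546
Value = CHF 49.65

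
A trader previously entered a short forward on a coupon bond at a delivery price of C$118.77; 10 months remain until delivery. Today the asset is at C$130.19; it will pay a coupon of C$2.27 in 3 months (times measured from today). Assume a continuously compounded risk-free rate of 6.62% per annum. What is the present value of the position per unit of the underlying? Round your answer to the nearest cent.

-C$15.56

PV(remaining coupons) I = 2.27·e^(−0.0662·3/12) = 2.2327
Current forward F = (S − I)·e^(rT) = (130.19 − 2.2327)·e^(0.0662·10/12) = 127.9573 × 1.056717 = 135.2147
Value (long) = (F − K)·e^(−rT) = (135.2147 − 118.77) × 0.946327 = 15.5621
Short position value = −(long value) = -C$15.56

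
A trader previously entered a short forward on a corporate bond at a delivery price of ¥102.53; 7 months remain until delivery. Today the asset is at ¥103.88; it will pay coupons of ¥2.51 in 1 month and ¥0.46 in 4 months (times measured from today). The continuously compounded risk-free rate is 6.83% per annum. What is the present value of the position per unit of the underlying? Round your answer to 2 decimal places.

PV(remaining coupons) I = 2.51·e^(−0.0683·1/12) + 0.46·e^(−0.0683·4/12) = 2.9454
Current forward F = (S − I)·e^(rT) = (103.88 − 2.9454)·e^(0.0683·7/12) = 100.9346 × 1.040646 = 105.0372
Value (long) = (F − K)·e^(−rT) = (105.0372 − 102.53) × 0.960942 = 2.4093
Short position value = −(long value) = -¥2.41

-¥2.41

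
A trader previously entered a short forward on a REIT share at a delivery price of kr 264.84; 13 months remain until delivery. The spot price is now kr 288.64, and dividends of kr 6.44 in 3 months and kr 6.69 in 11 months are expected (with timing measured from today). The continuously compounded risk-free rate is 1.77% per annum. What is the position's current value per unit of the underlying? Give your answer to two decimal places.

-kr 15.84

PV(remaining dividends) I = 6.44·e^(−0.0177·3/12) + 6.69·e^(−0.0177·11/12) = 12.9939
Current forward F = (S − I)·e^(rT) = (288.64 − 12.9939)·e^(0.0177·13/12) = 275.6461 × 1.019360 = 280.9826
Value (long) = (F − K)·e^(−rT) = (280.9826 − 264.84) × 0.981008 = 15.8360
Short position value = −(long value) = -kr 15.84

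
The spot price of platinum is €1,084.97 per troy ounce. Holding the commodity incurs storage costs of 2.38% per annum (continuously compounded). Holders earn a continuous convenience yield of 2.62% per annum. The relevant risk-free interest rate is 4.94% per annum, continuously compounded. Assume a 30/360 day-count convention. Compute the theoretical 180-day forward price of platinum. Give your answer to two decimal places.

Net carry = r + u − y = 0.0494 + 0.0238 − 0.0262 = 0.0470
F = S·e^((r+u−y)T) = 1084.97 · e^(0.0470 × 180/360) = 1084.97 · e^0.02350000
= 1084.97 × 1.02377830 = €1,110.77 per troy ounce

€1,110.77 per troy ounce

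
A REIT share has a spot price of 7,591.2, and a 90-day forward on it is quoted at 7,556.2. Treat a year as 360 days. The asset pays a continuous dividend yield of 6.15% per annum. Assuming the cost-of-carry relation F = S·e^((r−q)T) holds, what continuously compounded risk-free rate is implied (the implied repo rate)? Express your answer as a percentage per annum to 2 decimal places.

4.30%

From F = S·e^((r−q)T): (r − q) = ln(F/S)/T
ln(7556.2/7591.2) = ln(0.995389) = -0.004622
(r − q) = -0.004622 / (90/360) = -0.018488
r = ln(F/S)/T + q = -0.018488 + 0.0615 = 0.043012
r = 4.30%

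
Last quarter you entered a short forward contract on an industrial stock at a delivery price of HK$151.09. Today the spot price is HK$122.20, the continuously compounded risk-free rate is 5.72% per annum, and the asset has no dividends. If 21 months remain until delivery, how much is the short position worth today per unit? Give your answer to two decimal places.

HK$14.50

Current fair forward for the remaining 21 months: F = S·e^(r·T), r = 0.0572
F = 122.20 · e^(0.0572 × 21/12) = 122.20 × 1.105281 = 135.0653
Value of long forward = (F − K)·e^(−rT) = (135.0653 − 151.09) · e^(−0.0572·21/12)
= -16.0247 × 0.904747 = -14.50
Short position value = −(long value) = HK$14.50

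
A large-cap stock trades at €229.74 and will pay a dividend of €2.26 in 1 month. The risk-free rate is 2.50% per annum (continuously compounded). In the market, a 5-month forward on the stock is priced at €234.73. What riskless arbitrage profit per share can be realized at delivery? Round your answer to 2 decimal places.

€4.86 per share

PV(dividends) I = 2.26·e^(−0.0250·1/12) = 2.2553
Fair forward F* = (S − I)·e^(rT) = (229.74 − 2.2553)·e^0.010417 = 227.4847 × 1.010471 = 229.8667
Market €234.73 > fair 229.8667: forward overpriced → cash-and-carry (borrow at r, buy the stock and collect the dividends, short the forward).
Profit at T = |F_mkt − F*| = |234.73 − 229.8667| = €4.86 per share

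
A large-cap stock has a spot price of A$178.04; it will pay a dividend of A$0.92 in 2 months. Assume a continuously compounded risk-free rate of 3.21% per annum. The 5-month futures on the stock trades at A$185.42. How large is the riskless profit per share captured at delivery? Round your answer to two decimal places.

A$5.91 per share

PV(dividends) I = 0.92·e^(−0.0321·2/12) = 0.9151
Fair futures F* = (S − I)·e^(rT) = (178.04 − 0.9151)·e^0.013375 = 177.1249 × 1.013465 = 179.5099
Market A$185.42 > fair 179.5099: forward overpriced → cash-and-carry (borrow at r, buy the stock and collect the dividends, short the forward).
Profit at T = |F_mkt − F*| = |185.42 − 179.5099| = A$5.91 per share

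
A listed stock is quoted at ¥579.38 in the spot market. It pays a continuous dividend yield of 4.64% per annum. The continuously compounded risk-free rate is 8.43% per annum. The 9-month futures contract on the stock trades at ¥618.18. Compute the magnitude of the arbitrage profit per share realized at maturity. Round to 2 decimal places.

¥22.09 per share

Fair futures: F* = S·e^(carry·T), with carry = (r − q) = 0.0843 − 0.0464 = 0.0379
F* = 579.38 · e^(0.0379 × 9/12) = 579.38 · e^0.028425 = 579.38 × 1.028833 = ¥596.0853
Market ¥618.18 > fair ¥596.0853: forward overpriced → cash-and-carry (buy spot, short the forward).
At maturity, profit = |F_mkt − F*| = |618.18 − 596.0853| = ¥22.09 per share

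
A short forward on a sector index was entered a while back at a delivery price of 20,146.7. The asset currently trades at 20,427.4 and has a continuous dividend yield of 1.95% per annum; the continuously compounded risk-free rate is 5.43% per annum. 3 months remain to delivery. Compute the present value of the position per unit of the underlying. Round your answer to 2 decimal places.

-453.00

Current fair forward for the remaining 3 months: F = S·e^((r − q)·T), (r − q) = 0.0543 − 0.0195 = 0.0348
F = 20427.4 · e^(0.0348 × 3/12) = 20427.4 × 1.00873795 = 20605.8936
Value of long forward = (F − K)·e^(−rT) = (20605.8936 − 20146.7) · e^(−0.0543·3/12)
= 459.1936 × 0.98651672 = 453.00
Short position value = −(long value) = -453.00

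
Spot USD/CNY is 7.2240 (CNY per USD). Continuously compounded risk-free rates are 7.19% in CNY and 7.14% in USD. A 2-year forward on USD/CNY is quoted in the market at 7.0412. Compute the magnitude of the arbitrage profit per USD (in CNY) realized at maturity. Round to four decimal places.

0.1900 per USD (in CNY)

Fair forward: F* = S·e^(carry·T), with carry = (r_CNY − r_USD) = 0.0719 − 0.0714 = 0.0005
F* = 7.2240 · e^(0.0005 × 2) = 7.2240 · e^0.001000 = 7.2240 × 1.001001 = 7.2312
Market 7.0412 < fair 7.2312: forward underpriced → reverse cash-and-carry (short spot, go long the forward).
At maturity, profit = |F_mkt − F*| = |7.0412 − 7.2312| = 0.1900 per USD (in CNY)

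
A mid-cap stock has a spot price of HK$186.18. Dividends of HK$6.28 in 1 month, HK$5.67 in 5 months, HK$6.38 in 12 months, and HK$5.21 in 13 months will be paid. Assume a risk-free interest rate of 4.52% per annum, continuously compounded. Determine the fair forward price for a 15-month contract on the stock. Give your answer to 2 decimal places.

PV(dividends) I = 6.28·e^(−0.0452·1/12) + 5.67·e^(−0.0452·5/12) + 6.38·e^(−0.0452·12/12) + 5.21·e^(−0.0452·13/12)
I = 6.2564 + 5.5642 + 6.0980 + 4.9610 = 22.8796
F = (S − I)·e^(rT) = (186.18 − 22.8796) · e^(0.0452·15/12)
= 163.3004 · e^0.056500 = 163.3004 × 1.058127 = HK$172.79

HK$172.79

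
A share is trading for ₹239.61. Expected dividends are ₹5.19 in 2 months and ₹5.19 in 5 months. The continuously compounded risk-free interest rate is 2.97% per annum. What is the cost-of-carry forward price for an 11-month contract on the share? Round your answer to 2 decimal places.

₹235.65

PV(dividends) I = 5.19·e^(−0.0297·2/12) + 5.19·e^(−0.0297·5/12)
I = 5.1644 + 5.1262 = 10.2906
F = (S − I)·e^(rT) = (239.61 − 10.2906) · e^(0.0297·11/12)
= 229.3194 · e^0.027225 = 229.3194 × 1.027599 = ₹235.65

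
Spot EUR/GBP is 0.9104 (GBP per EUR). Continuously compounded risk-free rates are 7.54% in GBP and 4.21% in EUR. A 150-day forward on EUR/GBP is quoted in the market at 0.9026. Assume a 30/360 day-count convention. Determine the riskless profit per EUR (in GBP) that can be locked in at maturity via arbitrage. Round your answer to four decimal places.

0.0205 per EUR (in GBP)

Fair forward: F* = S·e^(carry·T), with carry = (r_GBP − r_EUR) = 0.0754 − 0.0421 = 0.0333
F* = 0.9104 · e^(0.0333 × 150/360) = 0.9104 · e^0.013875 = 0.9104 × 1.013972 = 0.9231
Market 0.9026 < fair 0.9231: forward underpriced → reverse cash-and-carry (short spot, go long the forward).
At maturity, profit = |F_mkt − F*| = |0.9026 − 0.9231| = 0.0205 per EUR (in GBP)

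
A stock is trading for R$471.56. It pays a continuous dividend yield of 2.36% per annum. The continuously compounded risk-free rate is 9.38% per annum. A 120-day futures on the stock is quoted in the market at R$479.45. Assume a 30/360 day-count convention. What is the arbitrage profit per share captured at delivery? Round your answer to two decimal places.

R$3.27 per share

Fair futures: F* = S·e^(carry·T), with carry = (r − q) = 0.0938 − 0.0236 = 0.0702
F* = 471.56 · e^(0.0702 × 120/360) = 471.56 · e^0.023400 = 471.56 × 1.023676 = R$482.7247
Market R$479.45 < fair R$482.7247: forward underpriced → reverse cash-and-carry (short spot, go long the forward).
At maturity, profit = |F_mkt − F*| = |479.45 − 482.7247| = R$3.27 per share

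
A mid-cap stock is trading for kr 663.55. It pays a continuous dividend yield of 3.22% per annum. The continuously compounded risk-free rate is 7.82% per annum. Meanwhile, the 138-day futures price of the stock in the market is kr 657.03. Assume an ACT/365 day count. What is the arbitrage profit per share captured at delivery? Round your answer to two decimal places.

Fair futures: F* = S·e^(carry·T), with carry = (r − q) = 0.0782 − 0.0322 = 0.0460
F* = 663.55 · e^(0.0460 × 138/365) = 663.55 · e^0.017392 = 663.55 × 1.017544 = kr 675.1913
Market kr 657.03 < fair kr 675.1913: forward underpriced → reverse cash-and-carry (short spot, go long the forward).
At maturity, profit = |F_mkt − F*| = |657.03 − 675.1913| = kr 18.16 per share

kr 18.16 per share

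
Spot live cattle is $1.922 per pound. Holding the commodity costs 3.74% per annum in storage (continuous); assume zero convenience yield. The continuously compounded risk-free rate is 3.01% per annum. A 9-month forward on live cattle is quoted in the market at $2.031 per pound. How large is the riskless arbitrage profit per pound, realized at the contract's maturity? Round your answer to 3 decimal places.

$0.009 per pound

Fair forward: F* = S·e^(carry·T), with carry = (r + u) = 0.0301 + 0.0374 = 0.0675
F* = 1.922 · e^(0.0675 × 9/12) = 1.922 · e^0.050625 = 1.922 × 1.051928 = $2.0218
Market $2.031 > fair $2.0218: forward overpriced → cash-and-carry (buy spot, short the forward).
At maturity, profit = |F_mkt − F*| = |2.031 − 2.0218| = $0.009 per pound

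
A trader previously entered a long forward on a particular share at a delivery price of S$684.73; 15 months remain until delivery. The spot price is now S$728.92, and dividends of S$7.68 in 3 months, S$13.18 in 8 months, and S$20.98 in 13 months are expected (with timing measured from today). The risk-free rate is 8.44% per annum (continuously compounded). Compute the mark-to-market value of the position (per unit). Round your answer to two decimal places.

S$73.62

PV(remaining dividends) I = 7.68·e^(−0.0844·3/12) + 13.18·e^(−0.0844·8/12) + 20.98·e^(−0.0844·13/12) = 39.1253
Current forward F = (S − I)·e^(rT) = (728.92 − 39.1253)·e^(0.0844·15/12) = 689.7947 × 1.111266 = 766.5454
Value (long) = (F − K)·e^(−rT) = (766.5454 − 684.73) × 0.899874 = 73.6236
Value = S$73.62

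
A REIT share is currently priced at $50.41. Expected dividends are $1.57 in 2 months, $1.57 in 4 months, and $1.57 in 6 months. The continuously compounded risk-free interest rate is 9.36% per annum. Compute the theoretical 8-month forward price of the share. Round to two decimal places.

PV(dividends) I = 1.57·e^(−0.0936·2/12) + 1.57·e^(−0.0936·4/12) + 1.57·e^(−0.0936·6/12)
I = 1.5457 + 1.5218 + 1.4982 = 4.5657
F = (S − I)·e^(rT) = (50.41 − 4.5657) · e^(0.0936·8/12)
= 45.8443 · e^0.062400 = 45.8443 × 1.064388 = $48.80

$48.80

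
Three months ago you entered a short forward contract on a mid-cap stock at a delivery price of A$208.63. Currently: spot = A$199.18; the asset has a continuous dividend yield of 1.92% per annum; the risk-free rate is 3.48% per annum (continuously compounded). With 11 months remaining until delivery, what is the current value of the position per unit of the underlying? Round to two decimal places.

Current fair forward for the remaining 11 months: F = S·e^((r − q)·T), (r − q) = 0.0348 − 0.0192 = 0.0156
F = 199.18 · e^(0.0156 × 11/12) = 199.18 × 1.014403 = 202.0488
Value of long forward = (F − K)·e^(−rT) = (202.0488 − 208.63) · e^(−0.0348·11/12)
= -6.5812 × 0.968603 = -6.37
Short position value = −(long value) = A$6.37

A$6.37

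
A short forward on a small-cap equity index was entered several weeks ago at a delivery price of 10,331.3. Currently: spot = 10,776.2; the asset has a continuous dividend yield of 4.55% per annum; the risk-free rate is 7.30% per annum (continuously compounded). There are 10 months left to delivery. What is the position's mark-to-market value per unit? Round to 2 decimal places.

Current fair forward for the remaining 10 months: F = S·e^((r − q)·T), (r − q) = 0.0730 − 0.0455 = 0.0275
F = 10776.2 · e^(0.0275 × 10/12) = 10776.2 × 1.02318127 = 11026.0060
Value of long forward = (F − K)·e^(−rT) = (11026.0060 − 10331.3) · e^(−0.0730·10/12)
= 694.7060 × 0.94098006 = 653.70
Short position value = −(long value) = -653.70

-653.70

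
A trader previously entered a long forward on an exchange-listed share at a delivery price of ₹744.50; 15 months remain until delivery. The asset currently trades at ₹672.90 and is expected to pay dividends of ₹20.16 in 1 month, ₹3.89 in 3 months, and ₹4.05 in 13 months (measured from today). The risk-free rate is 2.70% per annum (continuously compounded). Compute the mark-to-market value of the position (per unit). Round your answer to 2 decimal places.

-₹74.80

PV(remaining dividends) I = 20.16·e^(−0.0270·1/12) + 3.89·e^(−0.0270·3/12) + 4.05·e^(−0.0270·13/12) = 27.9118
Current forward F = (S − I)·e^(rT) = (672.90 − 27.9118)·e^(0.0270·15/12) = 644.9882 × 1.034326 = 667.1281
Value (long) = (F − K)·e^(−rT) = (667.1281 − 744.50) × 0.966813 = -74.8042
Value = -₹74.80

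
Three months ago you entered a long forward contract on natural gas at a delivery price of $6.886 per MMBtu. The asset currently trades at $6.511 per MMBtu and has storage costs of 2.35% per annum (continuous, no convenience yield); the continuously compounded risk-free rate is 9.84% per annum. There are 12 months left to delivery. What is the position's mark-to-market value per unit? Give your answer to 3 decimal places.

Current fair forward for the remaining 12 months: F = S·e^((r + u)·T), (r + u) = 0.0984 + 0.0235 = 0.1219
F = 6.511 · e^(0.1219 × 12/12) = 6.511 × 1.129641 = 7.3551
Value of long forward = (F − K)·e^(−rT) = (7.3551 − 6.886) · e^(−0.0984·12/12)
= 0.4691 × 0.906286 = 0.425

$0.425 per MMBtu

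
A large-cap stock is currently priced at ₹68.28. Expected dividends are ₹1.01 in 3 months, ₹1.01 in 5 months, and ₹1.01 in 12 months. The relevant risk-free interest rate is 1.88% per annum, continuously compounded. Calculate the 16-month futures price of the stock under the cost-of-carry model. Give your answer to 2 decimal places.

PV(dividends) I = 1.01·e^(−0.0188·3/12) + 1.01·e^(−0.0188·5/12) + 1.01·e^(−0.0188·12/12)
I = 1.0053 + 1.0021 + 0.9912 = 2.9986
F = (S − I)·e^(rT) = (68.28 − 2.9986) · e^(0.0188·16/12)
= 65.2814 · e^0.025067 = 65.2814 × 1.025384 = ₹66.94

₹66.94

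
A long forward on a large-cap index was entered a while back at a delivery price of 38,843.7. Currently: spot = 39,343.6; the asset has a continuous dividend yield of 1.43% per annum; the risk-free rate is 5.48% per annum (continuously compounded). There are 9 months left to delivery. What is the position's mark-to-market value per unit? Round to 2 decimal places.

1644.31

Current fair forward for the remaining 9 months: F = S·e^((r − q)·T), (r − q) = 0.0548 − 0.0143 = 0.0405
F = 39343.6 · e^(0.0405 × 9/12) = 39343.6 × 1.03084103 = 40556.9971
Value of long forward = (F − K)·e^(−rT) = (40556.9971 − 38843.7) · e^(−0.0548·9/12)
= 1713.2971 × 0.95973315 = 1644.31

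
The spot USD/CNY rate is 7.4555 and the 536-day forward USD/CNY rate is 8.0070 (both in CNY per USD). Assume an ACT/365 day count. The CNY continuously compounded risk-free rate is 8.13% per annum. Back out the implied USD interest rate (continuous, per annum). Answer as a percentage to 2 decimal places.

F = S·e^((r_CNY − r_USD)T) ⇒ r_USD = r_CNY − ln(F/S)/T
ln(8.0070/7.4555) = 0.071364; /(536/365) = 0.048597
r_USD = 0.0813 − 0.048597 = 0.032703
r_USD = 3.27%

3.27%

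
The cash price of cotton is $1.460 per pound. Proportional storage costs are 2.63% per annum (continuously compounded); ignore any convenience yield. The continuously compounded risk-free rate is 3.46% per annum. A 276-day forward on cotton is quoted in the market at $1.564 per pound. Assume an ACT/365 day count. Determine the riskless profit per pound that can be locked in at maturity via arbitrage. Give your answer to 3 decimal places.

Fair forward: F* = S·e^(carry·T), with carry = (r + u) = 0.0346 + 0.0263 = 0.0609
F* = 1.460 · e^(0.0609 × 276/365) = 1.460 · e^0.046050 = 1.460 × 1.047127 = $1.5288
Market $1.564 > fair $1.5288: forward overpriced → cash-and-carry (buy spot, short the forward).
At maturity, profit = |F_mkt − F*| = |1.564 − 1.5288| = $0.035 per pound

$0.035 per pound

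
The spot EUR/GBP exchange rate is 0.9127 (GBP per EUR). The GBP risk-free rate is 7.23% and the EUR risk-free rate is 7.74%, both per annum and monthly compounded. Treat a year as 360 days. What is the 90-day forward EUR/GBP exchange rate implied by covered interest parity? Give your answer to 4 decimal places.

0.9115

By covered interest parity, F = S · (1+r_GBP/12)^(12T) / (1+r_EUR/12)^(12T)
= 0.9127 × 1.018184 / 1.019475 = 0.9127 × 0.998734
F = 0.9115 GBP per EUR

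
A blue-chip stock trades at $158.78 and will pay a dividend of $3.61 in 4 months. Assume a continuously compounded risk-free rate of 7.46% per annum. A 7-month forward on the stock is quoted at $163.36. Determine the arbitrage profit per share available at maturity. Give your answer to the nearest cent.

PV(dividends) I = 3.61·e^(−0.0746·4/12) = 3.5213
Fair forward F* = (S − I)·e^(rT) = (158.78 − 3.5213)·e^0.043517 = 155.2587 × 1.044478 = 162.1643
Market $163.36 > fair 162.1643: forward overpriced → cash-and-carry (borrow at r, buy the stock and collect the dividends, short the forward).
Profit at T = |F_mkt − F*| = |163.36 − 162.1643| = $1.20 per share

$1.20 per share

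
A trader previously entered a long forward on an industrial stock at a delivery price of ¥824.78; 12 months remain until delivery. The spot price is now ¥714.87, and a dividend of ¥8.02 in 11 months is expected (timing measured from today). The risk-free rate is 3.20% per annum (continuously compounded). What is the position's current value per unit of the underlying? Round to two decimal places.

PV(remaining dividends) I = 8.02·e^(−0.0320·11/12) = 7.7882
Current forward F = (S − I)·e^(rT) = (714.87 − 7.7882)·e^(0.0320·12/12) = 707.0818 × 1.032518 = 730.0747
Value (long) = (F − K)·e^(−rT) = (730.0747 − 824.78) × 0.968507 = -91.7227
Value = -¥91.72

-¥91.72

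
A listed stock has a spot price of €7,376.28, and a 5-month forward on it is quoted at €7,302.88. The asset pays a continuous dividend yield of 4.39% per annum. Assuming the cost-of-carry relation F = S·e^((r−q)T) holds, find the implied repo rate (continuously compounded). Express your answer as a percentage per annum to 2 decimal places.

1.99%

From F = S·e^((r−q)T): (r − q) = ln(F/S)/T
ln(7302.88/7376.28) = ln(0.990049) = -0.010001
(r − q) = -0.010001 / (5/12) = -0.024002
r = ln(F/S)/T + q = -0.024002 + 0.0439 = 0.019898
r = 1.99%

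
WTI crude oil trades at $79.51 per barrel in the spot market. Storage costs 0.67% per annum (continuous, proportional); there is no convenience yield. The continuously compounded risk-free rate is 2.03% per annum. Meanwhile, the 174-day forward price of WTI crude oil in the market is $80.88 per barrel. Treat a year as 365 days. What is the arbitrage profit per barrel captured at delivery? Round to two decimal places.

$0.34 per barrel

Fair forward: F* = S·e^(carry·T), with carry = (r + u) = 0.0203 + 0.0067 = 0.0270
F* = 79.51 · e^(0.0270 × 174/365) = 79.51 · e^0.012871 = 79.51 × 1.012954 = $80.5400
Market $80.88 > fair $80.5400: forward overpriced → cash-and-carry (buy spot, short the forward).
At maturity, profit = |F_mkt − F*| = |80.88 − 80.5400| = $0.34 per barrel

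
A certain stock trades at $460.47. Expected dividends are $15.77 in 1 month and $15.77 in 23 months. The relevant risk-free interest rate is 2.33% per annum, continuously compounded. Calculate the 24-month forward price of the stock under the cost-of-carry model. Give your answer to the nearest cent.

PV(dividends) I = 15.77·e^(−0.0233·1/12) + 15.77·e^(−0.0233·23/12)
I = 15.7394 + 15.0812 = 30.8206
F = (S − I)·e^(rT) = (460.47 − 30.8206) · e^(0.0233·24/12)
= 429.6494 · e^0.046600 = 429.6494 × 1.047703 = $450.14

$450.14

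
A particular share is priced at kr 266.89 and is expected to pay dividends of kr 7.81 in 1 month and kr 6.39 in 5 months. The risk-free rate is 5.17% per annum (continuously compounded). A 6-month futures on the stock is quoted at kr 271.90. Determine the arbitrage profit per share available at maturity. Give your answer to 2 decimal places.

PV(dividends) I = 7.81·e^(−0.0517·1/12) + 6.39·e^(−0.0517·5/12) = 14.0302
Fair futures F* = (S − I)·e^(rT) = (266.89 − 14.0302)·e^0.025850 = 252.8598 × 1.026187 = 259.4814
Market kr 271.90 > fair 259.4814: forward overpriced → cash-and-carry (borrow at r, buy the stock and collect the dividends, short the forward).
Profit at T = |F_mkt − F*| = |271.90 − 259.4814| = kr 12.42 per share

kr 12.42 per share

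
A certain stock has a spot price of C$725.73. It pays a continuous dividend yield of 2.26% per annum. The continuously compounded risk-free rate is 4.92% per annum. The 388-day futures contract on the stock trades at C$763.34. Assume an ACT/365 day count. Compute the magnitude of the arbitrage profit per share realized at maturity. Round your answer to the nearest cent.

C$16.80 per share

Fair futures: F* = S·e^(carry·T), with carry = (r − q) = 0.0492 − 0.0226 = 0.0266
F* = 725.73 · e^(0.0266 × 388/365) = 725.73 · e^0.028276 = 725.73 × 1.028680 = C$746.5439
Market C$763.34 > fair C$746.5439: forward overpriced → cash-and-carry (buy spot, short the forward).
At maturity, profit = |F_mkt − F*| = |763.34 − 746.5439| = C$16.80 per share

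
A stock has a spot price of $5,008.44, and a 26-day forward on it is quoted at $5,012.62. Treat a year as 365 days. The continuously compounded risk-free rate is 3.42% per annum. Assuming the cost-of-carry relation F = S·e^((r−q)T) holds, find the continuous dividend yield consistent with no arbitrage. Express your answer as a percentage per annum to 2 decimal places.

2.25%

From F = S·e^((r−q)T): (r − q) = ln(F/S)/T
ln(5012.62/5008.44) = ln(1.000835) = 0.000835
(r − q) = 0.000835 / (26/365) = 0.011722
q = r − ln(F/S)/T = 0.0342 − 0.011722 = 0.022478
q = 2.25%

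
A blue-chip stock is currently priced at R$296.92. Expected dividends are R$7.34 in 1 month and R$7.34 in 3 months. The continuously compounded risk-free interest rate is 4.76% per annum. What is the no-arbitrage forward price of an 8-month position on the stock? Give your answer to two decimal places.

R$291.46

PV(dividends) I = 7.34·e^(−0.0476·1/12) + 7.34·e^(−0.0476·3/12)
I = 7.3109 + 7.2532 = 14.5641
F = (S − I)·e^(rT) = (296.92 − 14.5641) · e^(0.0476·8/12)
= 282.3559 · e^0.031733 = 282.3559 × 1.032242 = R$291.46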